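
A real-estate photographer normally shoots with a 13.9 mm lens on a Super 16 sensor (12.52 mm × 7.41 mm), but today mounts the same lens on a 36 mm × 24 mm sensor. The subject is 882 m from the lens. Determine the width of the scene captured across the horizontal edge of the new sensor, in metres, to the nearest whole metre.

The focal length stays 13.9 mm; the relevant sensor dimension is now w = 36 mm. Object distance dₒ = 882 m = 882000 mm.
Thin-lens field width W = w·(dₒ − f)/f = 36 × (882000 − 13.9)/13.9 ≈ 2284280.547 mm = 2284.28 m.

2284 m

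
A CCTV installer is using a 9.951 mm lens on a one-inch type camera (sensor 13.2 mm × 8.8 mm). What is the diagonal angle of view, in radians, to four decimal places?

1.3460 rad

Sensor diagonal = √(13.2² + 8.8²) = √251.6800 ≈ 15.8644 mm.
Angle of view α = 2·arctan(d/2f) with d = 15.8644 mm and f = 9.951 mm.
d/2f = 0.79713; arctan(0.79713) ≈ 0.6730 rad, so α ≈ 1.3460 rad.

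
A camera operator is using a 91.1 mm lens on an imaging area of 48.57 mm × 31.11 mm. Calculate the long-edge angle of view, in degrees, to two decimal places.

29.85°

Angle of view α = 2·arctan(w/2f) with w = 48.57 mm and f = 91.1 mm.
w/2f = 0.26658; arctan(0.26658) ≈ 14.9265°, so α ≈ 29.8530°.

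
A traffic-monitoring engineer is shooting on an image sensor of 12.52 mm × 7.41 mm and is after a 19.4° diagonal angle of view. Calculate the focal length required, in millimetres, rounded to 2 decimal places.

Sensor diagonal = √(12.52² + 7.41²) = √211.6585 ≈ 14.5485 mm.
From α = 2·arctan(d/2f) we get f = d / (2·tan(α/2)).
With d = 14.5485 mm and α/2 = 9.7°, tan(α/2) ≈ 0.17093, so f ≈ 14.5485 / 0.34187 ≈ 42.5561 mm.

42.56 mm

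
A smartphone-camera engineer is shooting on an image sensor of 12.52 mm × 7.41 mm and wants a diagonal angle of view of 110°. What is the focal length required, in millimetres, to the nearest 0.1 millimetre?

Sensor diagonal = √(12.52² + 7.41²) = √211.6585 ≈ 14.5485 mm.
From α = 2·arctan(d/2f) we get f = d / (2·tan(α/2)).
With d = 14.5485 mm and α/2 = 55°, tan(α/2) ≈ 1.42815, so f ≈ 14.5485 / 2.85630 ≈ 5.0935 mm.

5.1 mm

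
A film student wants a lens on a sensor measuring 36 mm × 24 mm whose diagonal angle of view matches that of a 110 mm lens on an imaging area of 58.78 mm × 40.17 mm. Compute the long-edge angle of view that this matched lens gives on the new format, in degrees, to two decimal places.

Sensor diagonal = √(58.78² + 40.17²) = √5068.7173 ≈ 71.1949 mm.
Sensor diagonal = √(36² + 24²) = √1872.0000 ≈ 43.2666 mm.
Equal diagonal AOV ⇒ f₂ = f₁ · 43.2666/71.1949 = 110 × 0.60772 ≈ 66.8493 mm.
Long-edge AOV on the new format = 2·arctan(36 / (2 × 66.8493)) = 2·arctan(0.26926) ≈ 30.1404°.

30.14°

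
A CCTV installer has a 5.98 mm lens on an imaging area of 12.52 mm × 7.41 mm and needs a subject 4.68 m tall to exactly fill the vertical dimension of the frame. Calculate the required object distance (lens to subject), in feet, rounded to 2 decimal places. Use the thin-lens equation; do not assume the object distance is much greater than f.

W: 4.68 m = 4680 mm.
Magnification m = h/W = dᵢ/dₒ; combined with 1/f = 1/dₒ + 1/dᵢ this gives dₒ = f·(1 + W/h).
dₒ = 5.98 mm × (1 + 4680/7.41) = 5.98 × 632.5789 ≈ 3782.822 mm = 3782.822/304.8 ft = 12.4108 ft.

12.41 ft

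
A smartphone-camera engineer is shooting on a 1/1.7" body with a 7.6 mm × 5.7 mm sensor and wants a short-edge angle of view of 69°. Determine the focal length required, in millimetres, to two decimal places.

4.15 mm

From α = 2·arctan(h/2f) we get f = h / (2·tan(α/2)).
With h = 5.7 mm and α/2 = 34.5°, tan(α/2) ≈ 0.68728, so f ≈ 5.7 / 1.37456 ≈ 4.1468 mm.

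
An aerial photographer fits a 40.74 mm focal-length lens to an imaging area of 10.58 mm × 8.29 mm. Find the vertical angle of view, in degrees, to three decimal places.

Angle of view α = 2·arctan(h/2f) with h = 8.29 mm and f = 40.74 mm.
h/2f = 0.10174; arctan(0.10174) ≈ 5.8094°, so α ≈ 11.6189°.

11.619°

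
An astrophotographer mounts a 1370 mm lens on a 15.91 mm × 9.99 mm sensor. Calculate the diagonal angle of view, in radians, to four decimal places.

0.0137 rad

Sensor diagonal = √(15.91² + 9.99²) = √352.9282 ≈ 18.7864 mm.
Angle of view α = 2·arctan(d/2f) with d = 18.7864 mm and f = 1370 mm.
d/2f = 0.00686; arctan(0.00686) ≈ 0.0069 rad, so α ≈ 0.0137 rad.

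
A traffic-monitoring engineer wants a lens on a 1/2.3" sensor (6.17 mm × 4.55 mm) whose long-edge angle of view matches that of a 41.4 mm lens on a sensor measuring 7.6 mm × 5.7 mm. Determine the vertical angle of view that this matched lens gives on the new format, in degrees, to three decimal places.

7.745°

Equal long-edge AOV ⇒ f₂ = f₁ · 6.17/7.6 = 41.4 × 0.81184 ≈ 33.6103 mm.
Vertical AOV on the new format = 2·arctan(4.55 / (2 × 33.6103)) = 2·arctan(0.06769) ≈ 7.7446°.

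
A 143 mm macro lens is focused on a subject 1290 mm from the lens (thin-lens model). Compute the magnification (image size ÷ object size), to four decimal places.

Thin lens: 1/f = 1/dₒ + 1/dᵢ → 1/dᵢ = 1/143 − 1/1290 = 0.0062178 mm⁻¹, so dᵢ ≈ 160.8282 mm.
Magnification m = dᵢ/dₒ = 160.8282/1290 ≈ 0.12467.

0.1247×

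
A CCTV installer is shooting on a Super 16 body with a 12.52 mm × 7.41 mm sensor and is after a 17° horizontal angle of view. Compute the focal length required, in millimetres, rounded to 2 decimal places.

From α = 2·arctan(w/2f) we get f = w / (2·tan(α/2)).
With w = 12.52 mm and α/2 = 8.5°, tan(α/2) ≈ 0.14945, so f ≈ 12.52 / 0.29890 ≈ 41.8866 mm.

41.89 mm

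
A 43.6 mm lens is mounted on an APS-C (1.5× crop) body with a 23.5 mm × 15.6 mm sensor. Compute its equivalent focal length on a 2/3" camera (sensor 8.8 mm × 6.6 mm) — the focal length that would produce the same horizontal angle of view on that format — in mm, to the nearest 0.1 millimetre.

Equal angle of view means equal width/f ratio, so f₂ = f₁ · (width₂/width₁) = 43.6 × 8.8/23.5.
f₂ = 43.6 × 0.37447 ≈ 16.327 mm.

16.3 mm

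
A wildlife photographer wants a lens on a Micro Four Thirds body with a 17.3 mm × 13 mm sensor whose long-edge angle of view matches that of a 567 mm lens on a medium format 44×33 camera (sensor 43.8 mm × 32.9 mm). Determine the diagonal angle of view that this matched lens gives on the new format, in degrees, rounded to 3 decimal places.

Equal long-edge AOV ⇒ f₂ = f₁ · 17.3/43.8 = 567 × 0.39498 ≈ 223.9521 mm.
Sensor diagonal = √(17.3² + 13²) = √468.2900 ≈ 21.6400 mm.
Diagonal AOV on the new format = 2·arctan(21.6400 / (2 × 223.9521)) = 2·arctan(0.04831) ≈ 5.5321°.

5.532°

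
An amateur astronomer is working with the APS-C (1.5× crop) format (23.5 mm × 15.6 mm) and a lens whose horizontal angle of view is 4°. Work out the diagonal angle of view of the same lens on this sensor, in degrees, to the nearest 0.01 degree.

4.80°

From the horizontal AOV: f = 23.5 / (2·tan(2°)) = 23.5 / 0.06984 ≈ 336.4760 mm.
Sensor diagonal = √(23.5² + 15.6²) = √795.6100 ≈ 28.2066 mm.
Diagonal AOV = 2·arctan(28.2066 / (2 × 336.4760)) = 2·arctan(0.04191) ≈ 4.8003°.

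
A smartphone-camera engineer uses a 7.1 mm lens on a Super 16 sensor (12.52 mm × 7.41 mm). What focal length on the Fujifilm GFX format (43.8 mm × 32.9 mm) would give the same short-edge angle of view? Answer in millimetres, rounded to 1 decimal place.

Equal angle of view means equal height/f ratio, so f₂ = f₁ · (height₂/height₁) = 7.1 × 32.9/7.41.
f₂ = 7.1 × 4.43995 ≈ 31.524 mm.

31.5 mm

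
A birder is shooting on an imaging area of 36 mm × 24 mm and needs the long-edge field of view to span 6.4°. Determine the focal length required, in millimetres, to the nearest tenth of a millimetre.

322.0 mm

From α = 2·arctan(w/2f) we get f = w / (2·tan(α/2)).
With w = 36 mm and α/2 = 3.2°, tan(α/2) ≈ 0.05591, so f ≈ 36 / 0.11182 ≈ 321.9536 mm.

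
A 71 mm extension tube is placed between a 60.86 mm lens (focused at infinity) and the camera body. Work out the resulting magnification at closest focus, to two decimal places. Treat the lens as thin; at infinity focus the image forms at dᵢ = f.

The tube moves the image plane from f to f + e, so dᵢ = 60.86 + 71 = 131.86 mm. Focus is achieved when 1/f = 1/dₒ + 1/dᵢ, giving dₒ = 1/(1/f − 1/(f+e)).
Magnification m = dᵢ/dₒ = (f+e)·(1/f − 1/(f+e)) = e/f = 71/60.86 ≈ 1.1666.

1.17×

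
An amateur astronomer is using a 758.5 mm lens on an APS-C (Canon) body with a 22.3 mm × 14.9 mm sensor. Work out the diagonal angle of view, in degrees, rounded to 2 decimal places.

2.03°

Sensor diagonal = √(22.3² + 14.9²) = √719.3000 ≈ 26.8198 mm.
Angle of view α = 2·arctan(d/2f) with d = 26.8198 mm and f = 758.5 mm.
d/2f = 0.01768; arctan(0.01768) ≈ 1.0129°, so α ≈ 2.0257°.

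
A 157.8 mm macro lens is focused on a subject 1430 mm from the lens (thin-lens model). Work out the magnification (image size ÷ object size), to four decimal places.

0.1240×

Thin lens: 1/f = 1/dₒ + 1/dᵢ → 1/dᵢ = 1/157.8 − 1/1430 = 0.0056378 mm⁻¹, so dᵢ ≈ 177.3731 mm.
Magnification m = dᵢ/dₒ = 177.3731/1430 ≈ 0.12404.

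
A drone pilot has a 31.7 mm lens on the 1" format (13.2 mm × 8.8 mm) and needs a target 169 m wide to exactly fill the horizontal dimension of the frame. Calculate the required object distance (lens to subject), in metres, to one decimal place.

405.9 m

W: 169 m = 169000 mm.
Magnification m = w/W = dᵢ/dₒ; combined with 1/f = 1/dₒ + 1/dᵢ this gives dₒ = f·(1 + W/w).
dₒ = 31.7 mm × (1 + 169000/13.2) = 31.7 × 12804.0303 ≈ 405887.761 mm = 405.888 m.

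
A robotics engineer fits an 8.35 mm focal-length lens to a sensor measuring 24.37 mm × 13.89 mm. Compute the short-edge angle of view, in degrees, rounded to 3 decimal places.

79.503°

Angle of view α = 2·arctan(h/2f) with h = 13.89 mm and f = 8.35 mm.
h/2f = 0.83174; arctan(0.83174) ≈ 39.7515°, so α ≈ 79.5031°.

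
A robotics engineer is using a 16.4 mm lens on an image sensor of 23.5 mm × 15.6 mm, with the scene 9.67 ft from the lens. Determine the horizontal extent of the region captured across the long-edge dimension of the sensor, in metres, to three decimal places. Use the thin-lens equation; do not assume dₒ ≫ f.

dₒ: 9.67 ft × 304.8 mm/ft = 2947.42 mm.
Similar triangles through the lens centre give W/dₒ = w/dᵢ; with 1/f = 1/dₒ + 1/dᵢ this gives W = w·(dₒ − f)/f.
W = 23.5 mm × (2947.42 − 16.4) / 16.4 = 23.5 × 178.7205 ≈ 4199.931 mm = 4.19993 m.

4.200 m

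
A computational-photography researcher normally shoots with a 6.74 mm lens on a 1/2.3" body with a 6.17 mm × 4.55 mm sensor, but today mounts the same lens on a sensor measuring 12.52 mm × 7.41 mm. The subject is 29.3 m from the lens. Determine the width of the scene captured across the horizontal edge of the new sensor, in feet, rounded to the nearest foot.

The focal length stays 6.74 mm; the relevant sensor dimension is now w = 12.52 mm. Object distance dₒ = 29.3 m = 29300 mm.
Thin-lens field width W = w·(dₒ − f)/f = 12.52 × (29300 − 6.74)/6.74 ≈ 54414.186 mm = 54414.186/304.8 ft = 178.524 ft.

179 ft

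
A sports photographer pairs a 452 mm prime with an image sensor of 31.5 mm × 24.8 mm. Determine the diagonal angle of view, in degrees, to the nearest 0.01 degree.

Sensor diagonal = √(31.5² + 24.8²) = √1607.2900 ≈ 40.0910 mm.
Angle of view α = 2·arctan(d/2f) with d = 40.0910 mm and f = 452 mm.
d/2f = 0.04435; arctan(0.04435) ≈ 2.5393°, so α ≈ 5.0786°.

5.08°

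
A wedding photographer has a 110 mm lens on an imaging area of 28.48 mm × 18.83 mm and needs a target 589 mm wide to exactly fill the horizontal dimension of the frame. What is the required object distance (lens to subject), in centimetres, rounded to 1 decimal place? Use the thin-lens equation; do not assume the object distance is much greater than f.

238.5 cm

Magnification m = w/W = dᵢ/dₒ; combined with 1/f = 1/dₒ + 1/dᵢ this gives dₒ = f·(1 + W/w).
dₒ = 110 mm × (1 + 589/28.48) = 110 × 21.6812 ≈ 2384.930 mm = 238.493 cm.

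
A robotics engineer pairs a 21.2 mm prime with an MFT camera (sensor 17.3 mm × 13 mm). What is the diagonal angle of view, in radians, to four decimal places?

Sensor diagonal = √(17.3² + 13²) = √468.2900 ≈ 21.6400 mm.
Angle of view α = 2·arctan(d/2f) with d = 21.6400 mm and f = 21.2 mm.
d/2f = 0.51038; arctan(0.51038) ≈ 0.4719 rad, so α ≈ 0.9438 rad.

0.9438 rad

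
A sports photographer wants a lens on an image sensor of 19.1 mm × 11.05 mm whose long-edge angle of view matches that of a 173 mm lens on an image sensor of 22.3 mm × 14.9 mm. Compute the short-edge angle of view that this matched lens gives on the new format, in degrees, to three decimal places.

4.271°

Equal long-edge AOV ⇒ f₂ = f₁ · 19.1/22.3 = 173 × 0.85650 ≈ 148.1749 mm.
Short-edge AOV on the new format = 2·arctan(11.05 / (2 × 148.1749)) = 2·arctan(0.03729) ≈ 4.2708°.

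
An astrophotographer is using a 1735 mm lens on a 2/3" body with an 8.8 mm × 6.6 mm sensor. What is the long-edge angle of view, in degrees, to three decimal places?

0.291°

Angle of view α = 2·arctan(w/2f) with w = 8.8 mm and f = 1735 mm.
w/2f = 0.00254; arctan(0.00254) ≈ 0.1453°, so α ≈ 0.2906°.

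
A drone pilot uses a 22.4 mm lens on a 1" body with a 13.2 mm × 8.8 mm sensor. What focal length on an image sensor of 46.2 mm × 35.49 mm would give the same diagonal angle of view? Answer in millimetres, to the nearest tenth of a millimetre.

82.3 mm

Sensor diagonal = √(13.2² + 8.8²) = √251.6800 ≈ 15.8644 mm.
Sensor diagonal = √(46.2² + 35.49²) = √3393.9801 ≈ 58.2579 mm.
Equal angle of view means equal diagonal/f ratio, so f₂ = f₁ · (diagonal₂/diagonal₁) = 22.4 × 58.2579/15.8644.
f₂ = 22.4 × 3.67223 ≈ 82.258 mm.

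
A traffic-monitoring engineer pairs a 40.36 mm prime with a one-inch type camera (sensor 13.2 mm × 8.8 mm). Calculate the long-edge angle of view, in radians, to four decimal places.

Angle of view α = 2·arctan(w/2f) with w = 13.2 mm and f = 40.36 mm.
w/2f = 0.16353; arctan(0.16353) ≈ 0.1621 rad, so α ≈ 0.3242 rad.

0.3242 rad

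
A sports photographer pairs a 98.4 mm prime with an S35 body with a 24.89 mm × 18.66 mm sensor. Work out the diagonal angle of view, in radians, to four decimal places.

Sensor diagonal = √(24.89² + 18.66²) = √967.7077 ≈ 31.1080 mm.
Angle of view α = 2·arctan(d/2f) with d = 31.1080 mm and f = 98.4 mm.
d/2f = 0.15807; arctan(0.15807) ≈ 0.1568 rad, so α ≈ 0.3135 rad.

0.3135 rad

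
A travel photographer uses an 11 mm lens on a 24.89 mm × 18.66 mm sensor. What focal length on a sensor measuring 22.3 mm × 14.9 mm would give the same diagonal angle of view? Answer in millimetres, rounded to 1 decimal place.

Sensor diagonal = √(24.89² + 18.66²) = √967.7077 ≈ 31.1080 mm.
Sensor diagonal = √(22.3² + 14.9²) = √719.3000 ≈ 26.8198 mm.
Equal angle of view means equal diagonal/f ratio, so f₂ = f₁ · (diagonal₂/diagonal₁) = 11 × 26.8198/31.1080.
f₂ = 11 × 0.86215 ≈ 9.484 mm.

9.5 mm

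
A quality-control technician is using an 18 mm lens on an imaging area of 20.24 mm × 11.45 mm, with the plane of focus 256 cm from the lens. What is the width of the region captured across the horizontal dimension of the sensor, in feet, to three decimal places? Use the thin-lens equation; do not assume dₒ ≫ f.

dₒ: 256 cm = 2560 mm.
Similar triangles through the lens centre give W/dₒ = w/dᵢ; with 1/f = 1/dₒ + 1/dᵢ this gives W = w·(dₒ − f)/f.
W = 20.24 mm × (2560 − 18) / 18 = 20.24 × 141.2222 ≈ 2858.338 mm = 2858.338/304.8 ft = 9.37775 ft.

9.378 ft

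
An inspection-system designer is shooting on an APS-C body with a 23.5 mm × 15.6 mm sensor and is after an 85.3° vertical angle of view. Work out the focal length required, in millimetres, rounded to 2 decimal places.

8.47 mm

From α = 2·arctan(h/2f) we get f = h / (2·tan(α/2)).
With h = 15.6 mm and α/2 = 42.65°, tan(α/2) ≈ 0.92116, so f ≈ 15.6 / 1.84232 ≈ 8.4676 mm.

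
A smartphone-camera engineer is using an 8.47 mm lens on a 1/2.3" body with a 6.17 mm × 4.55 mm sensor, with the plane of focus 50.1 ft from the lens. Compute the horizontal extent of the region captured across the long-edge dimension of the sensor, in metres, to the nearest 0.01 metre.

11.12 m

dₒ: 50.1 ft × 304.8 mm/ft = 15270.48 mm.
Similar triangles through the lens centre give W/dₒ = w/dᵢ; with 1/f = 1/dₒ + 1/dᵢ this gives W = w·(dₒ − f)/f.
W = 6.17 mm × (15270.5 − 8.47) / 8.47 = 6.17 × 1801.8901 ≈ 11117.662 mm = 11.1177 m.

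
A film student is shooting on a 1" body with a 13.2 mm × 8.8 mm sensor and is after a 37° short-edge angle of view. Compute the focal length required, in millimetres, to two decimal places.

13.15 mm

From α = 2·arctan(h/2f) we get f = h / (2·tan(α/2)).
With h = 8.8 mm and α/2 = 18.5°, tan(α/2) ≈ 0.33460, so f ≈ 8.8 / 0.66919 ≈ 13.1502 mm.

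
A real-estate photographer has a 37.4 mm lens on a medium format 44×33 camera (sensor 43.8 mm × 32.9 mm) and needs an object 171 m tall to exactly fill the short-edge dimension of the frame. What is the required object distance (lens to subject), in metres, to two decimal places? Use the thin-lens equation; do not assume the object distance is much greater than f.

W: 171 m = 171000 mm.
Magnification m = h/W = dᵢ/dₒ; combined with 1/f = 1/dₒ + 1/dᵢ this gives dₒ = f·(1 + W/h).
dₒ = 37.4 mm × (1 + 171000/32.9) = 37.4 × 5198.5684 ≈ 194426.458 mm = 194.426 m.

194.43 m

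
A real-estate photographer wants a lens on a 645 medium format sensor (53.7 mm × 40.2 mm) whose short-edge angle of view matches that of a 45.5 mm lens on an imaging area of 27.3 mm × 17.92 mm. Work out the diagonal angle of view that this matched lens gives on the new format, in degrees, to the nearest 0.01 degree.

Equal short-edge AOV ⇒ f₂ = f₁ · 40.2/17.92 = 45.5 × 2.24330 ≈ 102.0703 mm.
Sensor diagonal = √(53.7² + 40.2²) = √4499.7300 ≈ 67.0800 mm.
Diagonal AOV on the new format = 2·arctan(67.0800 / (2 × 102.0703)) = 2·arctan(0.32860) ≈ 36.3808°.

36.38°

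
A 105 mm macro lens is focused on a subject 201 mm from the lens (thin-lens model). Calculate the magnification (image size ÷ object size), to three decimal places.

Thin lens: 1/f = 1/dₒ + 1/dᵢ → 1/dᵢ = 1/105 − 1/201 = 0.0045487 mm⁻¹, so dᵢ ≈ 219.8437 mm.
Magnification m = dᵢ/dₒ = 219.8437/201 ≈ 1.09375.

1.094×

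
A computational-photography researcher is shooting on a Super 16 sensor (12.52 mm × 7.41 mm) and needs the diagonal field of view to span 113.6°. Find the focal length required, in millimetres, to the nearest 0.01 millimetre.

Sensor diagonal = √(12.52² + 7.41²) = √211.6585 ≈ 14.5485 mm.
From α = 2·arctan(d/2f) we get f = d / (2·tan(α/2)).
With d = 14.5485 mm and α/2 = 56.8°, tan(α/2) ≈ 1.52816, so f ≈ 14.5485 / 3.05632 ≈ 4.7601 mm.

4.76 mm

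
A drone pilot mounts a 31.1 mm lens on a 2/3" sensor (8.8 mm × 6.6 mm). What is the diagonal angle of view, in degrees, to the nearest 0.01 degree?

Sensor diagonal = √(8.8² + 6.6²) = √121.0000 ≈ 11.0000 mm.
Angle of view α = 2·arctan(d/2f) with d = 11.0000 mm and f = 31.1 mm.
d/2f = 0.17685; arctan(0.17685) ≈ 10.0290°, so α ≈ 20.0580°.

20.06°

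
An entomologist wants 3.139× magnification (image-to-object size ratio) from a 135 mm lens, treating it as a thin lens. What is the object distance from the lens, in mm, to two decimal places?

178.01 mm

With m = dᵢ/dₒ and 1/f = 1/dₒ + 1/dᵢ, substituting dᵢ = m·dₒ gives 1/f = (1 + 1/m)/dₒ, hence dₒ = f·(1 + 1/m).
dₒ = 135 × (1 + 1/3.139) = 135 × 1.31857 ≈ 178.007 mm.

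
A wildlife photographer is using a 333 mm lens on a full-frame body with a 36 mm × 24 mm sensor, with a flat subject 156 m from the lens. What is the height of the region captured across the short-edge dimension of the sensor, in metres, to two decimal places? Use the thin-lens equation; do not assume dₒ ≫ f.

dₒ: 156 m = 156000 mm.
Similar triangles through the lens centre give W/dₒ = h/dᵢ; with 1/f = 1/dₒ + 1/dᵢ this gives W = h·(dₒ − f)/f.
W = 24 mm × (156000 − 333) / 333 = 24 × 467.4685 ≈ 11219.243 mm = 11.2192 m.

11.22 m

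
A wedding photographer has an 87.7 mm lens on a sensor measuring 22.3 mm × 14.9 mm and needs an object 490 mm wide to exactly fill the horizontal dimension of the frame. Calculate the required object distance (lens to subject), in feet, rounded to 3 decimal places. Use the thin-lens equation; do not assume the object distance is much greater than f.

6.610 ft

Magnification m = w/W = dᵢ/dₒ; combined with 1/f = 1/dₒ + 1/dᵢ this gives dₒ = f·(1 + W/w).
dₒ = 87.7 mm × (1 + 490/22.3) = 87.7 × 22.9731 ≈ 2014.740 mm = 2014.740/304.8 ft = 6.61004 ft.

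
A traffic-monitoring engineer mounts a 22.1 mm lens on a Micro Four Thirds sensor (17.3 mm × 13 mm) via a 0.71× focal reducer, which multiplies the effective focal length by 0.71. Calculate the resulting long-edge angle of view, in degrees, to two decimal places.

Effective focal length f = 22.1 × 0.71 = 15.691 mm.
α = 2·arctan(17.3 / (2 × 15.691)) = 2·arctan(0.55127) ≈ 57.7334°.

57.73°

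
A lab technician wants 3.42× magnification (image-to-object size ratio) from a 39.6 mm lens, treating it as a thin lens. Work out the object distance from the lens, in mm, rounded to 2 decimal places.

51.18 mm

With m = dᵢ/dₒ and 1/f = 1/dₒ + 1/dᵢ, substituting dᵢ = m·dₒ gives 1/f = (1 + 1/m)/dₒ, hence dₒ = f·(1 + 1/m).
dₒ = 39.6 × (1 + 1/3.42) = 39.6 × 1.29240 ≈ 51.179 mm.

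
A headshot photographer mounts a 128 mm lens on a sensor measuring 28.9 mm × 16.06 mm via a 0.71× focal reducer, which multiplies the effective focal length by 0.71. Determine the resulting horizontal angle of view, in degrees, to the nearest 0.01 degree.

18.07°

Effective focal length f = 128 × 0.71 = 90.88 mm.
α = 2·arctan(28.9 / (2 × 90.88)) = 2·arctan(0.15900) ≈ 18.0689°.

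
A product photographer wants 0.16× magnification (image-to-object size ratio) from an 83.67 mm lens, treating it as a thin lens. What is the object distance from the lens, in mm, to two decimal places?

606.61 mm

With m = dᵢ/dₒ and 1/f = 1/dₒ + 1/dᵢ, substituting dᵢ = m·dₒ gives 1/f = (1 + 1/m)/dₒ, hence dₒ = f·(1 + 1/m).
dₒ = 83.67 × (1 + 1/0.16) = 83.67 × 7.25000 ≈ 606.607 mm.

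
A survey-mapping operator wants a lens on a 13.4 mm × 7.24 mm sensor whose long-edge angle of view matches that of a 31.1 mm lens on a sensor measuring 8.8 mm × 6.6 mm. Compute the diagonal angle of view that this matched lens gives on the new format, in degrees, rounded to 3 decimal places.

Equal long-edge AOV ⇒ f₂ = f₁ · 13.4/8.8 = 31.1 × 1.52273 ≈ 47.3568 mm.
Sensor diagonal = √(13.4² + 7.24²) = √231.9776 ≈ 15.2308 mm.
Diagonal AOV on the new format = 2·arctan(15.2308 / (2 × 47.3568)) = 2·arctan(0.16081) ≈ 18.2709°.

18.271°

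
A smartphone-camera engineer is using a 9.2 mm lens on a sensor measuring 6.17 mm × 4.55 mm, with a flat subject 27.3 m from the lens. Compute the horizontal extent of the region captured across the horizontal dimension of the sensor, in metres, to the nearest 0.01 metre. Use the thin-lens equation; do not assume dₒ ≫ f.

18.30 m

dₒ: 27.3 m = 27300 mm.
Similar triangles through the lens centre give W/dₒ = w/dᵢ; with 1/f = 1/dₒ + 1/dᵢ this gives W = w·(dₒ − f)/f.
W = 6.17 mm × (27300 − 9.2) / 9.2 = 6.17 × 2966.3913 ≈ 18302.634 mm = 18.3026 m.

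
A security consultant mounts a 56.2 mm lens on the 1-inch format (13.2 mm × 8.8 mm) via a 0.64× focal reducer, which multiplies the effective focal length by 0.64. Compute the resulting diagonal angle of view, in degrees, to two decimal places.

Effective focal length f = 56.2 × 0.64 = 35.968 mm.
Sensor diagonal = √(13.2² + 8.8²) = √251.6800 ≈ 15.8644 mm.
α = 2·arctan(15.864 / (2 × 35.968)) = 2·arctan(0.22054) ≈ 24.8733°.

24.87°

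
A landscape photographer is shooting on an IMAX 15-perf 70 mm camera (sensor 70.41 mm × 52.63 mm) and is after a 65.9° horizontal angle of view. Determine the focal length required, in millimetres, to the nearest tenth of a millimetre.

54.3 mm

From α = 2·arctan(w/2f) we get f = w / (2·tan(α/2)).
With w = 70.41 mm and α/2 = 32.95°, tan(α/2) ≈ 0.64817, so f ≈ 70.41 / 1.29634 ≈ 54.3147 mm.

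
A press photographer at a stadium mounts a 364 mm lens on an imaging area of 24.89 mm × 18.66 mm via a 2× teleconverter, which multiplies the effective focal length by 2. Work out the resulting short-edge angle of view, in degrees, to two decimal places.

Effective focal length f = 364 × 2 = 728 mm.
α = 2·arctan(18.66 / (2 × 728)) = 2·arctan(0.01282) ≈ 1.4685°.

1.47°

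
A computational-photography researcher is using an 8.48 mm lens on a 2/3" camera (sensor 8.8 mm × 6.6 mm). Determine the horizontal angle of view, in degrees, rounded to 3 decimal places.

Angle of view α = 2·arctan(w/2f) with w = 8.8 mm and f = 8.48 mm.
w/2f = 0.51887; arctan(0.51887) ≈ 27.4234°, so α ≈ 54.8467°.

54.847°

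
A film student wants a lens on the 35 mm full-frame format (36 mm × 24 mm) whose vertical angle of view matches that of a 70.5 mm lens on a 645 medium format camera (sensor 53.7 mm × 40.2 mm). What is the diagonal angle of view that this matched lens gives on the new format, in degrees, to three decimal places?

Equal vertical AOV ⇒ f₂ = f₁ · 24/40.2 = 70.5 × 0.59701 ≈ 42.0896 mm.
Sensor diagonal = √(36² + 24²) = √1872.0000 ≈ 43.2666 mm.
Diagonal AOV on the new format = 2·arctan(43.2666 / (2 × 42.0896)) = 2·arctan(0.51398) ≈ 54.4048°.

54.405°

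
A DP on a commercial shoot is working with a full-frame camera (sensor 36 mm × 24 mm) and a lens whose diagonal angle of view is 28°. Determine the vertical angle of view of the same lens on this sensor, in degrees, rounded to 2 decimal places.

15.75°

Sensor diagonal = √(36² + 24²) = √1872.0000 ≈ 43.2666 mm.
From the diagonal AOV: f = 43.2666 / (2·tan(14°)) = 43.2666 / 0.49866 ≈ 86.7665 mm.
Vertical AOV = 2·arctan(24 / (2 × 86.7665)) = 2·arctan(0.13830) ≈ 15.7484°.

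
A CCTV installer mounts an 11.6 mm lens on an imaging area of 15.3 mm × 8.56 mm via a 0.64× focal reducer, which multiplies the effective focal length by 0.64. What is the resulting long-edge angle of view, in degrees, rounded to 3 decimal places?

Effective focal length f = 11.6 × 0.64 = 7.424 mm.
α = 2·arctan(15.3 / (2 × 7.424)) = 2·arctan(1.03044) ≈ 91.7179°.

91.718°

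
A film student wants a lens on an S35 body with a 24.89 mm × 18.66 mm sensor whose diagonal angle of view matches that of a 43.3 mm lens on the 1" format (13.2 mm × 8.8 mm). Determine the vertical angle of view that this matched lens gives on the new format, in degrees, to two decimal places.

Sensor diagonal = √(13.2² + 8.8²) = √251.6800 ≈ 15.8644 mm.
Sensor diagonal = √(24.89² + 18.66²) = √967.7077 ≈ 31.1080 mm.
Equal diagonal AOV ⇒ f₂ = f₁ · 31.1080/15.8644 = 43.3 × 1.96087 ≈ 84.9055 mm.
Vertical AOV on the new format = 2·arctan(18.66 / (2 × 84.9055)) = 2·arctan(0.10989) ≈ 12.5418°.

12.54°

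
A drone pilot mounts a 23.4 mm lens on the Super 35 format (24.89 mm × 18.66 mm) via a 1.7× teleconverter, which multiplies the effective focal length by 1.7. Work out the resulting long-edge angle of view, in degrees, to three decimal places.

Effective focal length f = 23.4 × 1.7 = 39.78 mm.
α = 2·arctan(24.89 / (2 × 39.78)) = 2·arctan(0.31285) ≈ 34.7441°.

34.744°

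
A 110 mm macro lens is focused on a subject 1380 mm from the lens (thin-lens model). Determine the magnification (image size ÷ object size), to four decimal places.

Thin lens: 1/f = 1/dₒ + 1/dᵢ → 1/dᵢ = 1/110 − 1/1380 = 0.0083663 mm⁻¹, so dᵢ ≈ 119.5276 mm.
Magnification m = dᵢ/dₒ = 119.5276/1380 ≈ 0.08661.

0.0866×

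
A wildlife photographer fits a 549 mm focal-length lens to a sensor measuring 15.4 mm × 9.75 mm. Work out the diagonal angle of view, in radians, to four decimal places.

0.0332 rad

Sensor diagonal = √(15.4² + 9.75²) = √332.2225 ≈ 18.2270 mm.
Angle of view α = 2·arctan(d/2f) with d = 18.2270 mm and f = 549 mm.
d/2f = 0.01660; arctan(0.01660) ≈ 0.0166 rad, so α ≈ 0.0332 rad.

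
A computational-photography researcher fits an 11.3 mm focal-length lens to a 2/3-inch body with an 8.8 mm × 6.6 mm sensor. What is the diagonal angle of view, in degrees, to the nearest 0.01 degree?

51.91°

Sensor diagonal = √(8.8² + 6.6²) = √121.0000 ≈ 11.0000 mm.
Angle of view α = 2·arctan(d/2f) with d = 11.0000 mm and f = 11.3 mm.
d/2f = 0.48673; arctan(0.48673) ≈ 25.9534°, so α ≈ 51.9068°.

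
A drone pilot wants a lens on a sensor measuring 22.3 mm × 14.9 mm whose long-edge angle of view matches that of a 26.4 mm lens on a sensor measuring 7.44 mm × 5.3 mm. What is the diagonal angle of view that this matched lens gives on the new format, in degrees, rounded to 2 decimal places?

Equal long-edge AOV ⇒ f₂ = f₁ · 22.3/7.44 = 26.4 × 2.99731 ≈ 79.1290 mm.
Sensor diagonal = √(22.3² + 14.9²) = √719.3000 ≈ 26.8198 mm.
Diagonal AOV on the new format = 2·arctan(26.8198 / (2 × 79.1290)) = 2·arctan(0.16947) ≈ 19.2369°.

19.24°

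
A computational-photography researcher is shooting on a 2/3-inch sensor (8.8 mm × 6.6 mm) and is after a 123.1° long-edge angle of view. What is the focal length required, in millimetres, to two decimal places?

From α = 2·arctan(w/2f) we get f = w / (2·tan(α/2)).
With w = 8.8 mm and α/2 = 61.55°, tan(α/2) ≈ 1.84561, so f ≈ 8.8 / 3.69122 ≈ 2.3840 mm.

2.38 mm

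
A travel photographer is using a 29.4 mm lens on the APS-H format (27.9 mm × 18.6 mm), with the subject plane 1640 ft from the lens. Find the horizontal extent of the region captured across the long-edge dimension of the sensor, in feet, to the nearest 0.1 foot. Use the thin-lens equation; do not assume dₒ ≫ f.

dₒ: 1640 ft × 304.8 mm/ft = 499871.98 mm.
Similar triangles through the lens centre give W/dₒ = w/dᵢ; with 1/f = 1/dₒ + 1/dᵢ this gives W = w·(dₒ − f)/f.
W = 27.9 mm × (499872 − 29.4) / 29.4 = 27.9 × 17001.4484 ≈ 474340.411 mm = 474340.411/304.8 ft = 1556.23 ft.

1556.2 ft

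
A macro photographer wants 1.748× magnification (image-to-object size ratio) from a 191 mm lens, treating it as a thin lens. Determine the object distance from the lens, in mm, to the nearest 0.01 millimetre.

300.27 mm

With m = dᵢ/dₒ and 1/f = 1/dₒ + 1/dᵢ, substituting dᵢ = m·dₒ gives 1/f = (1 + 1/m)/dₒ, hence dₒ = f·(1 + 1/m).
dₒ = 191 × (1 + 1/1.748) = 191 × 1.57208 ≈ 300.268 mm.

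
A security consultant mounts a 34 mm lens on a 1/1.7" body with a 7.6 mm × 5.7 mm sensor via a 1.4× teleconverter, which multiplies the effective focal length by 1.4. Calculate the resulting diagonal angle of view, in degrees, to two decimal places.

Effective focal length f = 34 × 1.4 = 47.6 mm.
Sensor diagonal = √(7.6² + 5.7²) = √90.2500 ≈ 9.5000 mm.
α = 2·arctan(9.500 / (2 × 47.6)) = 2·arctan(0.09979) ≈ 11.3974°.

11.40°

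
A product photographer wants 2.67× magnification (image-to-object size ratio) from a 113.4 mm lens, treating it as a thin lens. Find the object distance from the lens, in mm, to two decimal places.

155.87 mm

With m = dᵢ/dₒ and 1/f = 1/dₒ + 1/dᵢ, substituting dᵢ = m·dₒ gives 1/f = (1 + 1/m)/dₒ, hence dₒ = f·(1 + 1/m).
dₒ = 113.4 × (1 + 1/2.67) = 113.4 × 1.37453 ≈ 155.872 mm.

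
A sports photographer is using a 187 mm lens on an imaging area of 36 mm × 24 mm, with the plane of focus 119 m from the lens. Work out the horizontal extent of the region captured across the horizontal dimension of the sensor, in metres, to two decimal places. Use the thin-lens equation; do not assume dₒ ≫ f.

dₒ: 119 m = 119000 mm.
Similar triangles through the lens centre give W/dₒ = w/dᵢ; with 1/f = 1/dₒ + 1/dᵢ this gives W = w·(dₒ − f)/f.
W = 36 mm × (119000 − 187) / 187 = 36 × 635.3636 ≈ 22873.091 mm = 22.8731 m.

22.87 m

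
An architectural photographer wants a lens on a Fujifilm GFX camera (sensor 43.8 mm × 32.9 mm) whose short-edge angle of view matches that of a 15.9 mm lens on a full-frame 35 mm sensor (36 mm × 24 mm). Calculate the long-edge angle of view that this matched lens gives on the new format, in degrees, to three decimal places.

Equal short-edge AOV ⇒ f₂ = f₁ · 32.9/24 = 15.9 × 1.37083 ≈ 21.7963 mm.
Long-edge AOV on the new format = 2·arctan(43.8 / (2 × 21.7963)) = 2·arctan(1.00476) ≈ 90.2721°.

90.272°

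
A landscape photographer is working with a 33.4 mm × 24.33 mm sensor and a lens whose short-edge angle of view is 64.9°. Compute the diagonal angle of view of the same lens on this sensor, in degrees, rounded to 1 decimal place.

94.4°

From the short-edge AOV: f = 24.33 / (2·tan(32.45°)) = 24.33 / 1.27169 ≈ 19.1320 mm.
Sensor diagonal = √(33.4² + 24.33²) = √1707.5089 ≈ 41.3220 mm.
Diagonal AOV = 2·arctan(41.3220 / (2 × 19.1320)) = 2·arctan(1.07992) ≈ 94.4008°.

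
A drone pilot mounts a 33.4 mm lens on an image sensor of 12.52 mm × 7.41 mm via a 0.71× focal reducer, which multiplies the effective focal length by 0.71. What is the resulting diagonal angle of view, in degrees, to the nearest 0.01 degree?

34.11°

Effective focal length f = 33.4 × 0.71 = 23.714 mm.
Sensor diagonal = √(12.52² + 7.41²) = √211.6585 ≈ 14.5485 mm.
α = 2·arctan(14.548 / (2 × 23.714)) = 2·arctan(0.30675) ≈ 34.1067°.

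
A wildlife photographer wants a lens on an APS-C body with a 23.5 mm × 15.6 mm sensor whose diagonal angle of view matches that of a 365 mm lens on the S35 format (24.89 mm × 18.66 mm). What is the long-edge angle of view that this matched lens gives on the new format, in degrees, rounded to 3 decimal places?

Sensor diagonal = √(24.89² + 18.66²) = √967.7077 ≈ 31.1080 mm.
Sensor diagonal = √(23.5² + 15.6²) = √795.6100 ≈ 28.2066 mm.
Equal diagonal AOV ⇒ f₂ = f₁ · 28.2066/31.1080 = 365 × 0.90673 ≈ 330.9565 mm.
Long-edge AOV on the new format = 2·arctan(23.5 / (2 × 330.9565)) = 2·arctan(0.03550) ≈ 4.0667°.

4.067°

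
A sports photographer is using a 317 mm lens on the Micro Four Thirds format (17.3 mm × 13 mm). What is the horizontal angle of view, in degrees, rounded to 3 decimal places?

Angle of view α = 2·arctan(w/2f) with w = 17.3 mm and f = 317 mm.
w/2f = 0.02729; arctan(0.02729) ≈ 1.5630°, so α ≈ 3.1261°.

3.126°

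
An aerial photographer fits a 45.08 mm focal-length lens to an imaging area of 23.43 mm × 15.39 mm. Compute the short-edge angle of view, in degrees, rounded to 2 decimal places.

Angle of view α = 2·arctan(h/2f) with h = 15.39 mm and f = 45.08 mm.
h/2f = 0.17070; arctan(0.17070) ≈ 9.6868°, so α ≈ 19.3737°.

19.37°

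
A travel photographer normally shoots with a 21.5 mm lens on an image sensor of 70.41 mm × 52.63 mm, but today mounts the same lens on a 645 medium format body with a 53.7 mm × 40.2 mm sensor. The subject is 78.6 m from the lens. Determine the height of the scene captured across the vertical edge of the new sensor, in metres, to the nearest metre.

The focal length stays 21.5 mm; the relevant sensor dimension is now h = 40.2 mm. Object distance dₒ = 78.6 m = 78600 mm.
Thin-lens field height W = h·(dₒ − f)/f = 40.2 × (78600 − 21.5)/21.5 ≈ 146923.521 mm = 146.924 m.

147 m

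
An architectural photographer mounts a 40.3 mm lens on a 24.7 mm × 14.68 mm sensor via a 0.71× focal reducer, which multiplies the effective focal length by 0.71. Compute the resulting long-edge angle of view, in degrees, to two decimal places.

Effective focal length f = 40.3 × 0.71 = 28.613 mm.
α = 2·arctan(24.7 / (2 × 28.613)) = 2·arctan(0.43162) ≈ 46.6922°.

46.69°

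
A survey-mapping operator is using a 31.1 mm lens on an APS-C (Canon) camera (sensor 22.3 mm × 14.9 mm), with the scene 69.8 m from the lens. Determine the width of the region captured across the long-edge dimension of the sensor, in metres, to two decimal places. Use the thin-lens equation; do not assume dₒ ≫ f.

50.03 m

dₒ: 69.8 m = 69800 mm.
Similar triangles through the lens centre give W/dₒ = w/dᵢ; with 1/f = 1/dₒ + 1/dᵢ this gives W = w·(dₒ − f)/f.
W = 22.3 mm × (69800 − 31.1) / 31.1 = 22.3 × 2243.3730 ≈ 50027.218 mm = 50.0272 m.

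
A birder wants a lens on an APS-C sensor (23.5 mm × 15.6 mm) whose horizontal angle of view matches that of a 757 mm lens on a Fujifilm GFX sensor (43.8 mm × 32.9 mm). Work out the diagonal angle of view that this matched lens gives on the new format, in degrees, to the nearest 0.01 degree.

3.98°

Equal horizontal AOV ⇒ f₂ = f₁ · 23.5/43.8 = 757 × 0.53653 ≈ 406.1530 mm.
Sensor diagonal = √(23.5² + 15.6²) = √795.6100 ≈ 28.2066 mm.
Diagonal AOV on the new format = 2·arctan(28.2066 / (2 × 406.1530)) = 2·arctan(0.03472) ≈ 3.9775°.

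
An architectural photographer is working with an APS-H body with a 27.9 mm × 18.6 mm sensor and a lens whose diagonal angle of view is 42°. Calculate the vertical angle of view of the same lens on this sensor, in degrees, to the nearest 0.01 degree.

Sensor diagonal = √(27.9² + 18.6²) = √1124.3700 ≈ 33.5316 mm.
From the diagonal AOV: f = 33.5316 / (2·tan(21°)) = 33.5316 / 0.76773 ≈ 43.6764 mm.
Vertical AOV = 2·arctan(18.6 / (2 × 43.6764)) = 2·arctan(0.21293) ≈ 24.0409°.

24.04°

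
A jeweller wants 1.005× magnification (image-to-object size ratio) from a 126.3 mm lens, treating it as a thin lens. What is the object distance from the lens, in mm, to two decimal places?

251.97 mm

With m = dᵢ/dₒ and 1/f = 1/dₒ + 1/dᵢ, substituting dᵢ = m·dₒ gives 1/f = (1 + 1/m)/dₒ, hence dₒ = f·(1 + 1/m).
dₒ = 126.3 × (1 + 1/1.005) = 126.3 × 1.99502 ≈ 251.972 mm.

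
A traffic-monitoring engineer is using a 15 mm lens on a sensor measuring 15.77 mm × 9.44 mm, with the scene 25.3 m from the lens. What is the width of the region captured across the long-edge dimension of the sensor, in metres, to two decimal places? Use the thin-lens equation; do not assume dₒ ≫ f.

dₒ: 25.3 m = 25300 mm.
Similar triangles through the lens centre give W/dₒ = w/dᵢ; with 1/f = 1/dₒ + 1/dᵢ this gives W = w·(dₒ − f)/f.
W = 15.77 mm × (25300 − 15) / 15 = 15.77 × 1685.6667 ≈ 26582.963 mm = 26.583 m.

26.58 m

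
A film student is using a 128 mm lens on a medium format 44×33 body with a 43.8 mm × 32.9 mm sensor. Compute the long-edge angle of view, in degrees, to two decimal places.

Angle of view α = 2·arctan(w/2f) with w = 43.8 mm and f = 128 mm.
w/2f = 0.17109; arctan(0.17109) ≈ 9.7089°, so α ≈ 19.4179°.

19.42°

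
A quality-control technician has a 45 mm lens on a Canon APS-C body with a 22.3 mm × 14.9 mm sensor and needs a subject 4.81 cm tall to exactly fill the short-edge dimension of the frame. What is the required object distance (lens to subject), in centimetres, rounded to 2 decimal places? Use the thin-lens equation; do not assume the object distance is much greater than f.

W: 4.81 cm = 48.1 mm.
Magnification m = h/W = dᵢ/dₒ; combined with 1/f = 1/dₒ + 1/dᵢ this gives dₒ = f·(1 + W/h).
dₒ = 45 mm × (1 + 48.1/14.9) = 45 × 4.2282 ≈ 190.268 mm = 19.0268 cm.

19.03 cm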